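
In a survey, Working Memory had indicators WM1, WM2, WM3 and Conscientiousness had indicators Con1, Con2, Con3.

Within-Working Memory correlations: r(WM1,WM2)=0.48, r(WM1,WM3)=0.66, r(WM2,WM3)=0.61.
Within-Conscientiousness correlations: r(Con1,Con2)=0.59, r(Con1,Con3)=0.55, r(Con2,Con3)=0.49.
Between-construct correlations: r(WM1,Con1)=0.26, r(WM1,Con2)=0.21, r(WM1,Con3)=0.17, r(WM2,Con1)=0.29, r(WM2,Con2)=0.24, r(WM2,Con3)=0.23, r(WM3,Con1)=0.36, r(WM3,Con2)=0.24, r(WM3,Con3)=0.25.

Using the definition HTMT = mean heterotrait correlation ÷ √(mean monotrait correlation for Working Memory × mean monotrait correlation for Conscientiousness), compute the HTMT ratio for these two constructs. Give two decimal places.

Mean between = 2.25/9 = 0.2500.
Mean within-WM = 1.75/3 = 0.5833; mean within-Con = 1.63/3 = 0.5433.
Geometric mean = √(0.5833 × 0.5433) = 0.5629.
HTMT = 0.2500 / 0.5629 = 0.44.

0.44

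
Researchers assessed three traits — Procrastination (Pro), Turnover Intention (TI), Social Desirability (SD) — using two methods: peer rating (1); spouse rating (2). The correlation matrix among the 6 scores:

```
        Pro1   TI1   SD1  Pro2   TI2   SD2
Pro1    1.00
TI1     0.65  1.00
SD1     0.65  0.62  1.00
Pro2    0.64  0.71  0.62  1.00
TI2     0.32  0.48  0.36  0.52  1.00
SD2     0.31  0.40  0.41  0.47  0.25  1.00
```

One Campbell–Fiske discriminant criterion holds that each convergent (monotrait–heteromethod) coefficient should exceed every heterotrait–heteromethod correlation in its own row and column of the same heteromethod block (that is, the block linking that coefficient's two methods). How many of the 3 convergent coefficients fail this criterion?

Checking each validity diagonal entry against its comparison values:
Pro (methods 1·2): 0.64 vs {0.32, 0.71, 0.31, 0.62} → fail.
TI (methods 1·2): 0.48 vs {0.71, 0.32, 0.40, 0.36} → fail.
SD (methods 1·2): 0.41 vs {0.62, 0.31, 0.36, 0.40} → fail.
3 of 3 fail.

3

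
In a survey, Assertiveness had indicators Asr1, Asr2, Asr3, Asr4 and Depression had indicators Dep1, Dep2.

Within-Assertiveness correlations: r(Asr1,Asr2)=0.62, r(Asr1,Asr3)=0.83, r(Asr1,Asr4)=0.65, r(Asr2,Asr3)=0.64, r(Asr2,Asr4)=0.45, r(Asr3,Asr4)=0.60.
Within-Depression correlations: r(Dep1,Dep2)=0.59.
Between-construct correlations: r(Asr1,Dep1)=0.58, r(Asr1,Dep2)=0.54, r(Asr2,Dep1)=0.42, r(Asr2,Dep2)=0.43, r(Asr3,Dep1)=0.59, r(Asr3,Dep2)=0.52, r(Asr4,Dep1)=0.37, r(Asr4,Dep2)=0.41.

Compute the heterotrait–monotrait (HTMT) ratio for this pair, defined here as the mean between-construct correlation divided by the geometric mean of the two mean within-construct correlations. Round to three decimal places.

Between-construct mean = 3.86/8 = 0.4825.
Mean within-Asr = 3.79/6 = 0.6317; mean within-Dep = 0.59/1 = 0.5900.
Geometric mean = √(0.6317 × 0.5900) = 0.6105.
HTMT = 0.4825 / 0.6105 = 0.790.

0.790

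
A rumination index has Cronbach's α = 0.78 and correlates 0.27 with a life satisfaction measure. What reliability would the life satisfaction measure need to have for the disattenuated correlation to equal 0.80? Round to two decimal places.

0.15

r_true = r_obs / √(r_xx · r_yy) ⇒ 0.80 = 0.27 / √(0.78 · r_yy).
√(0.78 · r_yy) = 0.27 / 0.80 = 0.3375; 0.78 · r_yy = 0.1139; r_yy = 0.1139 / 0.78 ≈ 0.15.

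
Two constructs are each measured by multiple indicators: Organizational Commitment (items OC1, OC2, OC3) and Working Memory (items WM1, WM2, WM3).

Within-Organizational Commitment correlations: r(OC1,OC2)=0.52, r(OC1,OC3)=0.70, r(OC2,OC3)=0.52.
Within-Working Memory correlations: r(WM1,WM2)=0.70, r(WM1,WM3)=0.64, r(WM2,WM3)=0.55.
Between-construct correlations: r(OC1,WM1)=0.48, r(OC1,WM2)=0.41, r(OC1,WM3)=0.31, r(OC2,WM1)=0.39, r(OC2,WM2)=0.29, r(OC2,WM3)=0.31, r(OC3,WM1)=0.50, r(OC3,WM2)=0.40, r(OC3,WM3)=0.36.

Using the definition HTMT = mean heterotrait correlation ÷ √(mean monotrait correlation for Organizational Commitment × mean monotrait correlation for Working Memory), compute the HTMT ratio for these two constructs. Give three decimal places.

0.634

Mean between = 3.45/9 = 0.3833.
Mean within-OC = 1.74/3 = 0.5800; mean within-WM = 1.89/3 = 0.6300.
Geometric mean = √(0.5800 × 0.6300) = 0.6045.
HTMT = 0.3833 / 0.6045 = 0.634.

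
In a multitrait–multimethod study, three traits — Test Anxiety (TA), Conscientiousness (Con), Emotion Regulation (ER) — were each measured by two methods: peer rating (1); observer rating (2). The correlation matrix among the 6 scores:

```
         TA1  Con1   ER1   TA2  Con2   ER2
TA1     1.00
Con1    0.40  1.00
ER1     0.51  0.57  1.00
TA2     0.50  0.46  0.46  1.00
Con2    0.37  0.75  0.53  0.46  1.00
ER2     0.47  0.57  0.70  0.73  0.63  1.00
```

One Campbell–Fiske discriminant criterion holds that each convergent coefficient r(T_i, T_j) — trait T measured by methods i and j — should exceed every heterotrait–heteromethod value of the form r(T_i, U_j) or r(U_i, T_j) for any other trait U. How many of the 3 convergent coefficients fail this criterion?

Convergent coefficients and their comparison sets:
TA (methods 1·2): 0.50 vs {0.37, 0.46, 0.47, 0.46} → pass.
Con (methods 1·2): 0.75 vs {0.46, 0.37, 0.57, 0.53} → pass.
ER (methods 1·2): 0.70 vs {0.46, 0.47, 0.53, 0.57} → pass.
0 of 3 fail.

0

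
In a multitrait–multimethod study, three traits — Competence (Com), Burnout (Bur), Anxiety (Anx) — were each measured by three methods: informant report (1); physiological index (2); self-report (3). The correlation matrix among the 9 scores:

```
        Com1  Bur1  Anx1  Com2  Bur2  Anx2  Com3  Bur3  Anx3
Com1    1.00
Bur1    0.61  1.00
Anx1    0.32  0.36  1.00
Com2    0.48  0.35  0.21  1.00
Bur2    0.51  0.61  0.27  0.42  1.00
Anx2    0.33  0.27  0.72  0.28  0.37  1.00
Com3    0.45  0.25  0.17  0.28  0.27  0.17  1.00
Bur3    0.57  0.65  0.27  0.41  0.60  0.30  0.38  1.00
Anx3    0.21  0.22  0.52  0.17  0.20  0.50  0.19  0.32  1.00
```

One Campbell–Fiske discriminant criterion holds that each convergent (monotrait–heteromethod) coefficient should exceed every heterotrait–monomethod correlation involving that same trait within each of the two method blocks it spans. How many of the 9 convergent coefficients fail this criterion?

4

Each convergent coefficient versus the relevant comparison correlations:
Com (methods 1·2): 0.48 vs {0.61, 0.42, 0.32, 0.28} → fail.
Com (methods 1·3): 0.45 vs {0.61, 0.38, 0.32, 0.19} → fail.
Com (methods 2·3): 0.28 vs {0.42, 0.38, 0.28, 0.19} → fail.
Bur (methods 1·2): 0.61 vs {0.61, 0.42, 0.36, 0.37} → fail.
Bur (methods 1·3): 0.65 vs {0.61, 0.38, 0.36, 0.32} → pass.
Bur (methods 2·3): 0.60 vs {0.42, 0.38, 0.37, 0.32} → pass.
Anx (methods 1·2): 0.72 vs {0.32, 0.28, 0.36, 0.37} → pass.
Anx (methods 1·3): 0.52 vs {0.32, 0.19, 0.36, 0.32} → pass.
Anx (methods 2·3): 0.50 vs {0.28, 0.19, 0.37, 0.32} → pass.
4 of 9 fail.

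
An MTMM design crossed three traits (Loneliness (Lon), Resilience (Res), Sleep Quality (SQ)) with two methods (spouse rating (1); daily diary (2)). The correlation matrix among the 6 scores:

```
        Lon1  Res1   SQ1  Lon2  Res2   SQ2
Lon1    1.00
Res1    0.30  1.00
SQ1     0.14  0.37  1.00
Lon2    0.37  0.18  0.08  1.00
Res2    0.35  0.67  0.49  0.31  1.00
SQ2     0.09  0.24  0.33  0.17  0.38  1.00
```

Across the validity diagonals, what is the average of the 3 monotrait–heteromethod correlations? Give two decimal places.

Convergent values: 0.37, 0.67, 0.33; mean = 1.37/3 = 0.46.

0.46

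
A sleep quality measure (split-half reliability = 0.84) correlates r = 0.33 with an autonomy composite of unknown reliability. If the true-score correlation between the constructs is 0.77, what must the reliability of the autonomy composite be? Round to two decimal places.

0.22

r_true = r_obs / √(r_xx · r_yy) ⇒ 0.77 = 0.33 / √(0.84 · r_yy).
√(0.84 · r_yy) = 0.33 / 0.77 = 0.4286; 0.84 · r_yy = 0.1837; r_yy = 0.1837 / 0.84 ≈ 0.22.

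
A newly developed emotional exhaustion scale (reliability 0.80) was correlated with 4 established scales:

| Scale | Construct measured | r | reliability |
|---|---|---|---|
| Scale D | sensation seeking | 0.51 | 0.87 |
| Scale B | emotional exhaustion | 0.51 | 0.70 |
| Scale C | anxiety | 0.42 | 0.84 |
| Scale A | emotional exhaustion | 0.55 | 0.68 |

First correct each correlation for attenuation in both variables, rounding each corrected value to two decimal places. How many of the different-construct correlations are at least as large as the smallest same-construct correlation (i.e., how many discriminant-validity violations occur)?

Disattenuated r (r / √(r_scale · r_new)):
  Scale D (disc): 0.51 / √(0.87·0.80) = 0.61
  Scale B (conv): 0.51 / √(0.70·0.80) = 0.68
  Scale C (disc): 0.42 / √(0.84·0.80) = 0.51
  Scale A (conv): 0.55 / √(0.68·0.80) = 0.75
Smallest convergent = 0.68. Discriminant values: 0.61, 0.51; count ≥ 0.68 → 0.

0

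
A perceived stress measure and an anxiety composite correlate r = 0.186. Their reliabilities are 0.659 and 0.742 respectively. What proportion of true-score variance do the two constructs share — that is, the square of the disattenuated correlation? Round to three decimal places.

0.071

Disattenuated r = 0.186 / √(0.659 × 0.742) = 0.186 / 0.6993 = 0.2660.
Shared true-score variance = 0.2660² = 0.0708 ≈ 0.071.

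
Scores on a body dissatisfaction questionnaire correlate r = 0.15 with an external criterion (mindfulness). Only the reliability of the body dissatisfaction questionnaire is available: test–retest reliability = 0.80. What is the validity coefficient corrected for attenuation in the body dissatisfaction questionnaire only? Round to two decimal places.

0.17

Single correction: r_c = r_obs / √r_xx = 0.15 / √0.80 = 0.15 / 0.8944 ≈ 0.17.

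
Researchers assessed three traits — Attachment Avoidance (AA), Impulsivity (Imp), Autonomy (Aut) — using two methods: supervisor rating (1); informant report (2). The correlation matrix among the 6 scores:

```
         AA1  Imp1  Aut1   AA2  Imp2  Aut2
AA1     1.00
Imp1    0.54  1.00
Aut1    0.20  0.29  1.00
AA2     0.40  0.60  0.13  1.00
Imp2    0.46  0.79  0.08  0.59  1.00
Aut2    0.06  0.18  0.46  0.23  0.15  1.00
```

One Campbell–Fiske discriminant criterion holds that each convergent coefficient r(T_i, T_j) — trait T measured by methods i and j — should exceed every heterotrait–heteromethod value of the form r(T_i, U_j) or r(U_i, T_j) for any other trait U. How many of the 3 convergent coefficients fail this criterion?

Each convergent coefficient versus the relevant comparison correlations:
AA (methods 1·2): 0.40 vs {0.46, 0.60, 0.06, 0.13} → fail.
Imp (methods 1·2): 0.79 vs {0.60, 0.46, 0.18, 0.08} → pass.
Aut (methods 1·2): 0.46 vs {0.13, 0.06, 0.08, 0.18} → pass.
1 of 3 fail.

1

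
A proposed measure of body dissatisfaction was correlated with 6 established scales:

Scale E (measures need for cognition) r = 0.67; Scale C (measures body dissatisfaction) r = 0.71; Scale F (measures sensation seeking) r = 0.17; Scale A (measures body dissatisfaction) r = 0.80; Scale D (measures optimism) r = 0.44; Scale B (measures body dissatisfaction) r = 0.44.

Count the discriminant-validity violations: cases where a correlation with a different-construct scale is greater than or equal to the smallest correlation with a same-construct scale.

Convergent (same construct = body dissatisfaction): Scale C, Scale A, Scale B.
Smallest convergent = 0.44. Discriminant values: 0.67, 0.17, 0.44; count ≥ 0.44 → 2.

2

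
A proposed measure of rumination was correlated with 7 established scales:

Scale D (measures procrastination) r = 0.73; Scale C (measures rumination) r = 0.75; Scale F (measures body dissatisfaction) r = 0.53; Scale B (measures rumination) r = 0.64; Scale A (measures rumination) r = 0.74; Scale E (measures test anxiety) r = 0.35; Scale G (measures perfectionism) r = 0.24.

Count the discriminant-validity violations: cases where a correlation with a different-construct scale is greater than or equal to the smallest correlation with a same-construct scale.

Convergent (same construct = rumination): Scale C, Scale B, Scale A.
Smallest convergent = 0.64. Discriminant values: 0.73, 0.53, 0.35, 0.24; count ≥ 0.64 → 1.

1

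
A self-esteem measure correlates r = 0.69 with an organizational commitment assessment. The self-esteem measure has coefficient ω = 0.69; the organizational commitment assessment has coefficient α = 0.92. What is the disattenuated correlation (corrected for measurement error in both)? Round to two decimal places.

r_true = r_obs / √(r_xx · r_yy) = 0.69 / √(0.69 × 0.92) = 0.69 / √0.6348 = 0.69 / 0.7967 ≈ 0.87.

0.87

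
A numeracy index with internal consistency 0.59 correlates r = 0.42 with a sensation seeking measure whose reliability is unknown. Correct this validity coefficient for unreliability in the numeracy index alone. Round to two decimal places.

Single correction: r_c = r_obs / √r_xx = 0.42 / √0.59 = 0.42 / 0.7681 ≈ 0.55.

0.55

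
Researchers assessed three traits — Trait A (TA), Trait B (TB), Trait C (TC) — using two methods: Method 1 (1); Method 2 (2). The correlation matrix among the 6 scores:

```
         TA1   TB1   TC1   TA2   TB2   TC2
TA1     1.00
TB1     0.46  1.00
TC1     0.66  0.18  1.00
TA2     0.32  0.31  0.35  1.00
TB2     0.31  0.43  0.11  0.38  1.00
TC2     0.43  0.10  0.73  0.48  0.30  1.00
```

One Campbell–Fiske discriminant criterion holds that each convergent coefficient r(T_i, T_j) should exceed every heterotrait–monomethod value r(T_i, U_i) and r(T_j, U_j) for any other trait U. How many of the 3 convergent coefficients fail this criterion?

2

Convergent coefficients and their comparison sets:
TA (methods 1·2): 0.32 vs {0.46, 0.38, 0.66, 0.48} → fail.
TB (methods 1·2): 0.43 vs {0.46, 0.38, 0.18, 0.30} → fail.
TC (methods 1·2): 0.73 vs {0.66, 0.48, 0.18, 0.30} → pass.
2 of 3 fail.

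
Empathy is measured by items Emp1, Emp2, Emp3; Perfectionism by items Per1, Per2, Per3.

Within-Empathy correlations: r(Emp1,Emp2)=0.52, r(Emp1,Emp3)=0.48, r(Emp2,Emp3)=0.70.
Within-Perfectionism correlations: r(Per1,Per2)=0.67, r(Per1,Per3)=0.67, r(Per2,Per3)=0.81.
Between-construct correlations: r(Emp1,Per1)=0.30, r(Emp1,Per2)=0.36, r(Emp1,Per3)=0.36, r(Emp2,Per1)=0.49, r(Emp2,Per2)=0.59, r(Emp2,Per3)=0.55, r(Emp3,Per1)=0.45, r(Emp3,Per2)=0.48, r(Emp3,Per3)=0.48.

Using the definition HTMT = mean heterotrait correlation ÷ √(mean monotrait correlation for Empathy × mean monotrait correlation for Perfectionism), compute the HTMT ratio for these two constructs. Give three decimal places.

0.708

Mean between = 4.06/9 = 0.4511.
Mean within-Emp = 1.70/3 = 0.5667; mean within-Per = 2.15/3 = 0.7167.
Geometric mean = √(0.5667 × 0.7167) = 0.6373.
HTMT = 0.4511 / 0.6373 = 0.708.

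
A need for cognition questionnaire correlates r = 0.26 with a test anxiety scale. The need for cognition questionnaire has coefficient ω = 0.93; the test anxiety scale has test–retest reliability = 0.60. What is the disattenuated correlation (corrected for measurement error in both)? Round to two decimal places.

r_true = r_obs / √(r_xx · r_yy) = 0.26 / √(0.93 × 0.60) = 0.26 / √0.5580 = 0.26 / 0.7470 ≈ 0.35.

0.35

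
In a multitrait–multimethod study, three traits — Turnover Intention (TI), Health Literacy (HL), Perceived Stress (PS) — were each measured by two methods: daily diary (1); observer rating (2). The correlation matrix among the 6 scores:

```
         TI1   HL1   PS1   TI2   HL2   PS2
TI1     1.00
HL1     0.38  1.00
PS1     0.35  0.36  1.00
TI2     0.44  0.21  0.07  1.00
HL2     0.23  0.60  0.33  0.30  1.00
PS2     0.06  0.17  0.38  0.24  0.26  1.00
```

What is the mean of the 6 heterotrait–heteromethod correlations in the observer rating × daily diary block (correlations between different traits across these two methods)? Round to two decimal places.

0.18

HTHM values (method 2 × method 1): 0.21, 0.07, 0.23, 0.33, 0.06, 0.17; mean = 1.07/6 = 0.18.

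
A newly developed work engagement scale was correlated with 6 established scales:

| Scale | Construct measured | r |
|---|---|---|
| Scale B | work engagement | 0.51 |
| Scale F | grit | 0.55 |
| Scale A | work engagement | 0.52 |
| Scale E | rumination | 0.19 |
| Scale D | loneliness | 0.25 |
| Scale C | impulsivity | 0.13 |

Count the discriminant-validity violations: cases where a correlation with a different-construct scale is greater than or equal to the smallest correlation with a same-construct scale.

1

Convergent (same construct = work engagement): Scale B, Scale A.
Smallest convergent = 0.51. Discriminant values: 0.55, 0.19, 0.25, 0.13; count ≥ 0.51 → 1.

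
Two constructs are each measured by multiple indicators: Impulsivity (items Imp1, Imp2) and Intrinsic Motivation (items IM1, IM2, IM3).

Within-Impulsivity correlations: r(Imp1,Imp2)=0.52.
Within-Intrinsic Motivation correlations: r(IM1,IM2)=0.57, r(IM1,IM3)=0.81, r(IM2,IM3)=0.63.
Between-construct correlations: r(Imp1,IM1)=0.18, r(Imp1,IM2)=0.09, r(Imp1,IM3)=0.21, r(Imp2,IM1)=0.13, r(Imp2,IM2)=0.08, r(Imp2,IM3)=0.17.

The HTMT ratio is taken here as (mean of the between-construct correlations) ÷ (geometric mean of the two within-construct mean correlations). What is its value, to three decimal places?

0.243

Mean heterotrait r = 0.86/6 = 0.1433.
Mean within-Imp = 0.52/1 = 0.5200; mean within-IM = 2.01/3 = 0.6700.
Geometric mean = √(0.5200 × 0.6700) = 0.5903.
HTMT = 0.1433 / 0.5903 = 0.243.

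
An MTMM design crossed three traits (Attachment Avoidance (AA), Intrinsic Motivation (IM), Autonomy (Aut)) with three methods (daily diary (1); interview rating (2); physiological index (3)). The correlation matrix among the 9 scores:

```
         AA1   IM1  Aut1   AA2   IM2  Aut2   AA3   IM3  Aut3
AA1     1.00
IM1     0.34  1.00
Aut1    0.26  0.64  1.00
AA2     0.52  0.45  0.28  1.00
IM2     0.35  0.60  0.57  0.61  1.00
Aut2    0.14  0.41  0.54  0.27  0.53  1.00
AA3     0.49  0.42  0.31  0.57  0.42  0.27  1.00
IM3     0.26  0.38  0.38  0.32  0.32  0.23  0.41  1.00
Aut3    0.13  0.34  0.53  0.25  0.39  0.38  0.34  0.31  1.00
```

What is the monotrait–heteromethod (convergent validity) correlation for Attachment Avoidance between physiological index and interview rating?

0.57

Same trait (AA), different methods: r(AA3, AA2) = 0.57.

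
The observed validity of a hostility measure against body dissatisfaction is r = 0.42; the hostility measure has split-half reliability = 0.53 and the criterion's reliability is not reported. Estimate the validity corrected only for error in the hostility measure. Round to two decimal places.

Single correction: r_c = r_obs / √r_xx = 0.42 / √0.53 = 0.42 / 0.7280 ≈ 0.58.

0.58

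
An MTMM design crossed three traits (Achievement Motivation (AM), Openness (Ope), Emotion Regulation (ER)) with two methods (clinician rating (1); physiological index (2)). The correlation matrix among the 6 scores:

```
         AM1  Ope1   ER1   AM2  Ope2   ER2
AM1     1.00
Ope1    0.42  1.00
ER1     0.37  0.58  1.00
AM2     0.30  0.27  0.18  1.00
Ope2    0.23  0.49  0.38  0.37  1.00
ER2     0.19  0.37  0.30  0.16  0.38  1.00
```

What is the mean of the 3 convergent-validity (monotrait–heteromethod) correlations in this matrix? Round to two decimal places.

Convergent values: 0.30, 0.49, 0.30; mean = 1.09/3 = 0.36.

0.36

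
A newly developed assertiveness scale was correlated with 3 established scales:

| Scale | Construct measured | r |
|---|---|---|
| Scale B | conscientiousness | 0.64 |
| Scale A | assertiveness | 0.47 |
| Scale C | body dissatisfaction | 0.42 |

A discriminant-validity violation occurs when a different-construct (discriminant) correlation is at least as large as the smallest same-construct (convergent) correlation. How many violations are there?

Convergent (same construct = assertiveness): Scale A.
Smallest convergent = 0.47. Discriminant values: 0.64, 0.42; count ≥ 0.47 → 1.

1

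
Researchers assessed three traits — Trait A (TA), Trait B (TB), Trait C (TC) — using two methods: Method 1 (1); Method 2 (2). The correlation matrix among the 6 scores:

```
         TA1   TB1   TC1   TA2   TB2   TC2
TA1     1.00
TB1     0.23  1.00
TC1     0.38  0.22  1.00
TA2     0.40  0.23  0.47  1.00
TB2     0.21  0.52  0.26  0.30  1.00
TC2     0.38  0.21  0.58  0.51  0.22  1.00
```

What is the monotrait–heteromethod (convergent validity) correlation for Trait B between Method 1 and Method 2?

Same trait (TB), different methods: r(TB1, TB2) = 0.52.

0.52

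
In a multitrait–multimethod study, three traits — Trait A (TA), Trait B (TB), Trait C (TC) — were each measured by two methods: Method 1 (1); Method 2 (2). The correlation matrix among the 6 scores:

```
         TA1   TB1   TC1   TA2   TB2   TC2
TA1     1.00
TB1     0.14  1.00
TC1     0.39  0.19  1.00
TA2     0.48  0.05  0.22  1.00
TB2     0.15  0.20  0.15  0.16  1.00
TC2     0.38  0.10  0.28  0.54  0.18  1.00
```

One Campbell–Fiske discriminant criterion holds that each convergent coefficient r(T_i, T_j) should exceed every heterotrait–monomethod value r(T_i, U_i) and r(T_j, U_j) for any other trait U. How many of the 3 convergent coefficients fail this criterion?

2

Each convergent coefficient versus the relevant comparison correlations:
TA (methods 1·2): 0.48 vs {0.14, 0.16, 0.39, 0.54} → fail.
TB (methods 1·2): 0.20 vs {0.14, 0.16, 0.19, 0.18} → pass.
TC (methods 1·2): 0.28 vs {0.39, 0.54, 0.19, 0.18} → fail.
2 of 3 fail.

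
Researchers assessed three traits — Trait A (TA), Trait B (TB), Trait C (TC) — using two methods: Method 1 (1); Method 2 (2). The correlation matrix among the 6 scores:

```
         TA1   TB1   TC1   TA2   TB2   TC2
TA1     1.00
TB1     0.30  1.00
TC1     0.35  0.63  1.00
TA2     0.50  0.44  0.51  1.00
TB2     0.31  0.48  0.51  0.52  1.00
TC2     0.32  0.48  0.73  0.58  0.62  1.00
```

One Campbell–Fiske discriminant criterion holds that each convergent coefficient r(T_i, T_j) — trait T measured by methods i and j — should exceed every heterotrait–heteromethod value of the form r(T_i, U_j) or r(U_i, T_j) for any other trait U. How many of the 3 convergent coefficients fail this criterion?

Each convergent coefficient versus the relevant comparison correlations:
TA (methods 1·2): 0.50 vs {0.31, 0.44, 0.32, 0.51} → fail.
TB (methods 1·2): 0.48 vs {0.44, 0.31, 0.48, 0.51} → fail.
TC (methods 1·2): 0.73 vs {0.51, 0.32, 0.51, 0.48} → pass.
2 of 3 fail.

2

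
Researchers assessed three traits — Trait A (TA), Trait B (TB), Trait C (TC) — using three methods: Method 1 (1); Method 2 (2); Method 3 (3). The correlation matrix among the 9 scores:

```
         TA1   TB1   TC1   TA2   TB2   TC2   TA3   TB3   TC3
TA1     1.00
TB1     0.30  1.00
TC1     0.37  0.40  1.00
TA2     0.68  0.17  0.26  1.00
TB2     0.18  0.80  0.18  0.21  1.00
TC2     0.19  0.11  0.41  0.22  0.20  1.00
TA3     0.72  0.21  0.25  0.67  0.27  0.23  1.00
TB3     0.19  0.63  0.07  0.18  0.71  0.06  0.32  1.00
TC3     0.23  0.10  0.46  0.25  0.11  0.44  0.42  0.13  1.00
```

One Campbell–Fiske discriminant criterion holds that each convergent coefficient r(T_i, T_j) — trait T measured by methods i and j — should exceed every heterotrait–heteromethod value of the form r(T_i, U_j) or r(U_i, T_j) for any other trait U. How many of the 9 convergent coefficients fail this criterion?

Convergent coefficients and their comparison sets:
TA (methods 1·2): 0.68 vs {0.18, 0.17, 0.19, 0.26} → pass.
TA (methods 1·3): 0.72 vs {0.19, 0.21, 0.23, 0.25} → pass.
TA (methods 2·3): 0.67 vs {0.18, 0.27, 0.25, 0.23} → pass.
TB (methods 1·2): 0.80 vs {0.17, 0.18, 0.11, 0.18} → pass.
TB (methods 1·3): 0.63 vs {0.21, 0.19, 0.10, 0.07} → pass.
TB (methods 2·3): 0.71 vs {0.27, 0.18, 0.11, 0.06} → pass.
TC (methods 1·2): 0.41 vs {0.26, 0.19, 0.18, 0.11} → pass.
TC (methods 1·3): 0.46 vs {0.25, 0.23, 0.07, 0.10} → pass.
TC (methods 2·3): 0.44 vs {0.23, 0.25, 0.06, 0.11} → pass.
0 of 9 fail.

0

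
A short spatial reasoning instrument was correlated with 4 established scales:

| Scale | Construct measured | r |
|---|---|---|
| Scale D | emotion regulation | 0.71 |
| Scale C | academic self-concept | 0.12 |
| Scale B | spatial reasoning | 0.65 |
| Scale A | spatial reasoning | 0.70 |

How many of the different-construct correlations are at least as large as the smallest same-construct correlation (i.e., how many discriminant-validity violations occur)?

1

Convergent (same construct = spatial reasoning): Scale B, Scale A.
Smallest convergent = 0.65. Discriminant values: 0.71, 0.12; count ≥ 0.65 → 1.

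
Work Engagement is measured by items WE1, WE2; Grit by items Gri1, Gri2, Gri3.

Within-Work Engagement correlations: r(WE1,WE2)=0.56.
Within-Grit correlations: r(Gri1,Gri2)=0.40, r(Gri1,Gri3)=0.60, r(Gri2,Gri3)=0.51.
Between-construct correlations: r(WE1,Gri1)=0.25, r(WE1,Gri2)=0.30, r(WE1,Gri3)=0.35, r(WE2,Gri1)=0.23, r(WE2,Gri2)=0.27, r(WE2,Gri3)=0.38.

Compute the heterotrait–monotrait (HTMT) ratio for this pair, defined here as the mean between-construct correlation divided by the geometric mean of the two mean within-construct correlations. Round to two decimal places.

0.56

Between-construct mean = 1.78/6 = 0.2967.
Mean within-WE = 0.56/1 = 0.5600; mean within-Gri = 1.51/3 = 0.5033.
Geometric mean = √(0.5600 × 0.5033) = 0.5309.
HTMT = 0.2967 / 0.5309 = 0.56.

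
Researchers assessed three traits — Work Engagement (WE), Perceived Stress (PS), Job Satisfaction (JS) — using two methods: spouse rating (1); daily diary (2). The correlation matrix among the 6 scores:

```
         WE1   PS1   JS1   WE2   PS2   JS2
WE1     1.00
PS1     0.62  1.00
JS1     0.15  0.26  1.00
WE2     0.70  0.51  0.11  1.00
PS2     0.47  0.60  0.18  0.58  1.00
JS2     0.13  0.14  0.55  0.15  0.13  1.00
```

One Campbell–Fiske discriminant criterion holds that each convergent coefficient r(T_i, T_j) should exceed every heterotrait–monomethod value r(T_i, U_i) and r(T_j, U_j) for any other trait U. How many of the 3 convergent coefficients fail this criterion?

1

Checking each validity diagonal entry against its comparison values:
WE (methods 1·2): 0.70 vs {0.62, 0.58, 0.15, 0.15} → pass.
PS (methods 1·2): 0.60 vs {0.62, 0.58, 0.26, 0.13} → fail.
JS (methods 1·2): 0.55 vs {0.15, 0.15, 0.26, 0.13} → pass.
1 of 3 fail.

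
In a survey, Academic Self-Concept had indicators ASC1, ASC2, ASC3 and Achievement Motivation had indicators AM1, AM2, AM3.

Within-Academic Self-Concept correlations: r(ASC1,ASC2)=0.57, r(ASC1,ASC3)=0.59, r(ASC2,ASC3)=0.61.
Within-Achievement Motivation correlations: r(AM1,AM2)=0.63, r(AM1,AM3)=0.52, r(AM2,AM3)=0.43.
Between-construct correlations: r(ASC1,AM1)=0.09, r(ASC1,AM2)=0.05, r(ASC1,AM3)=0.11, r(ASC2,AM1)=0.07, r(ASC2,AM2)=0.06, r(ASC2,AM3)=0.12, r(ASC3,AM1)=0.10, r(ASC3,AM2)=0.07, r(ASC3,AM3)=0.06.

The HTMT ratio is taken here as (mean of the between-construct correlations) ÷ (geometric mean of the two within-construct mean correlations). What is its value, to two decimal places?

0.15

Mean between = 0.73/9 = 0.0811.
Mean within-ASC = 1.77/3 = 0.5900; mean within-AM = 1.58/3 = 0.5267.
Geometric mean = √(0.5900 × 0.5267) = 0.5575.
HTMT = 0.0811 / 0.5575 = 0.15.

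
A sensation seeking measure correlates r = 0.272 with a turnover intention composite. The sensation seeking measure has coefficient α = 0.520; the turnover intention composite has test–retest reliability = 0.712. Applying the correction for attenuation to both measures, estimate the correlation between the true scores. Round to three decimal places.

r_true = r_obs / √(r_xx · r_yy) = 0.272 / √(0.520 × 0.712) = 0.272 / √0.370240 = 0.272 / 0.6085 ≈ 0.447.

0.447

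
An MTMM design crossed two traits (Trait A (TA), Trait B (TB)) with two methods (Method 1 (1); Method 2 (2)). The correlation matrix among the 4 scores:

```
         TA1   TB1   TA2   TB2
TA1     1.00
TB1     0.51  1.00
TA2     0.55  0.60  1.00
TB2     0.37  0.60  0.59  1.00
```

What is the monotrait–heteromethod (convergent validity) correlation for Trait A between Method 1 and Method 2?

0.55

Same trait (TA), different methods: r(TA1, TA2) = 0.55.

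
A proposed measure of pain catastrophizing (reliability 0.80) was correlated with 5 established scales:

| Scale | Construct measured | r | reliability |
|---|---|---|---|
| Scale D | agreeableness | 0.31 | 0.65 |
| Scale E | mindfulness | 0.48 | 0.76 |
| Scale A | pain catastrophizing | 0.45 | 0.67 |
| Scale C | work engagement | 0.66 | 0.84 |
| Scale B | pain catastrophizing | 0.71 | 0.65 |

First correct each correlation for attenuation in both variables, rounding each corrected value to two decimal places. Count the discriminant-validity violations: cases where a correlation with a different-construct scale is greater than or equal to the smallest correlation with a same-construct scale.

Disattenuated r (r / √(r_scale · r_new)):
  Scale D (disc): 0.31 / √(0.65·0.80) = 0.43
  Scale E (disc): 0.48 / √(0.76·0.80) = 0.62
  Scale A (conv): 0.45 / √(0.67·0.80) = 0.61
  Scale C (disc): 0.66 / √(0.84·0.80) = 0.81
  Scale B (conv): 0.71 / √(0.65·0.80) = 0.98
Smallest convergent = 0.61. Discriminant values: 0.43, 0.62, 0.81; count ≥ 0.61 → 2.

2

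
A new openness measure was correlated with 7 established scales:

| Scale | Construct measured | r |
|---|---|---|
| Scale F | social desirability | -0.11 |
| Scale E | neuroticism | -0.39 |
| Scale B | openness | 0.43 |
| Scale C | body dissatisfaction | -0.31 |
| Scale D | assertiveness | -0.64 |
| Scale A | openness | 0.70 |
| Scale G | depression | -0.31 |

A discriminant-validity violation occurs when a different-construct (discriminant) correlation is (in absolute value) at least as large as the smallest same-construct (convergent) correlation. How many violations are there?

1

Convergent (same construct = openness): Scale B, Scale A.
Smallest convergent = 0.43. Discriminant |r|: 0.11, 0.39, 0.31, 0.64, 0.31; count ≥ 0.43 → 1.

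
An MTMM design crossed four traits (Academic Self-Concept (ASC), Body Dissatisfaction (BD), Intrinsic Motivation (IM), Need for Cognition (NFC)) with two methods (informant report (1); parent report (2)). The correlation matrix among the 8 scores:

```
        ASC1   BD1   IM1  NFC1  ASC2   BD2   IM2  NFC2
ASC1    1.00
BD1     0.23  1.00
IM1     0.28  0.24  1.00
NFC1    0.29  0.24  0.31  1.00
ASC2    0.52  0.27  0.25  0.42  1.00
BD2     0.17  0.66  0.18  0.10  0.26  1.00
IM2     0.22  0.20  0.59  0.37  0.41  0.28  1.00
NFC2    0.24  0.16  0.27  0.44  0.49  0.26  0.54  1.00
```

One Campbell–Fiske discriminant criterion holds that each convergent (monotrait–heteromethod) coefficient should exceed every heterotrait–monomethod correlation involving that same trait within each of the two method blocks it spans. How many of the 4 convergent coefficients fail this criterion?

1

Checking each validity diagonal entry against its comparison values:
ASC (methods 1·2): 0.52 vs {0.23, 0.26, 0.28, 0.41, 0.29, 0.49} → pass.
BD (methods 1·2): 0.66 vs {0.23, 0.26, 0.24, 0.28, 0.24, 0.26} → pass.
IM (methods 1·2): 0.59 vs {0.28, 0.41, 0.24, 0.28, 0.31, 0.54} → pass.
NFC (methods 1·2): 0.44 vs {0.29, 0.49, 0.24, 0.26, 0.31, 0.54} → fail.
1 of 4 fail.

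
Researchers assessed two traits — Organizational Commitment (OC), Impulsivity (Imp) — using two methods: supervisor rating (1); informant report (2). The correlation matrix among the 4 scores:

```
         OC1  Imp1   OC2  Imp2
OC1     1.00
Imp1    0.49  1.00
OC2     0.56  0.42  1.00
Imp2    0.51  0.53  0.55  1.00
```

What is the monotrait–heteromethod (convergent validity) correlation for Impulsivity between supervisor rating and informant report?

0.53

Same trait (Imp), different methods: r(Imp1, Imp2) = 0.53.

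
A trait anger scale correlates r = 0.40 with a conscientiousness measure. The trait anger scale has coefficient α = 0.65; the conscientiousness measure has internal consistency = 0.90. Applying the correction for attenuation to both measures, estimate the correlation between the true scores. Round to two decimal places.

0.52

r_true = r_obs / √(r_xx · r_yy) = 0.40 / √(0.65 × 0.90) = 0.40 / √0.5850 = 0.40 / 0.7649 ≈ 0.52.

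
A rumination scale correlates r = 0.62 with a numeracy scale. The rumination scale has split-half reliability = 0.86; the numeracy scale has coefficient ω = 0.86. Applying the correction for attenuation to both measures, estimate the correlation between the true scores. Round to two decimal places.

0.72

r_true = r_obs / √(r_xx · r_yy) = 0.62 / √(0.86 × 0.86) = 0.62 / √0.7396 = 0.62 / 0.8600 ≈ 0.72.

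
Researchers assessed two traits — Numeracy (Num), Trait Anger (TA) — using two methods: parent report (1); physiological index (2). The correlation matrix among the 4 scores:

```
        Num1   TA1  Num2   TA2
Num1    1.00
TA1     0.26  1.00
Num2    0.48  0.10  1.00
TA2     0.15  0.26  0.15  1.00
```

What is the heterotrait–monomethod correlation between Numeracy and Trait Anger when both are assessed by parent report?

Different traits, same method: r(Num1, TA1) = 0.26.

0.26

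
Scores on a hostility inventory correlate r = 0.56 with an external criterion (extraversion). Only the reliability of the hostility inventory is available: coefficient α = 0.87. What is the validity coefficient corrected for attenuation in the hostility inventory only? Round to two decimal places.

0.60

Single correction: r_c = r_obs / √r_xx = 0.56 / √0.87 = 0.56 / 0.9327 ≈ 0.60.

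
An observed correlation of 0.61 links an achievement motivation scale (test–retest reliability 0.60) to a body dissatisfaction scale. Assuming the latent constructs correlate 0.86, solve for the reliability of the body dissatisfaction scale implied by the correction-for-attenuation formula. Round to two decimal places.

r_true = r_obs / √(r_xx · r_yy) ⇒ 0.86 = 0.61 / √(0.60 · r_yy).
√(0.60 · r_yy) = 0.61 / 0.86 = 0.7093; 0.60 · r_yy = 0.5031; r_yy = 0.5031 / 0.60 ≈ 0.84.

0.84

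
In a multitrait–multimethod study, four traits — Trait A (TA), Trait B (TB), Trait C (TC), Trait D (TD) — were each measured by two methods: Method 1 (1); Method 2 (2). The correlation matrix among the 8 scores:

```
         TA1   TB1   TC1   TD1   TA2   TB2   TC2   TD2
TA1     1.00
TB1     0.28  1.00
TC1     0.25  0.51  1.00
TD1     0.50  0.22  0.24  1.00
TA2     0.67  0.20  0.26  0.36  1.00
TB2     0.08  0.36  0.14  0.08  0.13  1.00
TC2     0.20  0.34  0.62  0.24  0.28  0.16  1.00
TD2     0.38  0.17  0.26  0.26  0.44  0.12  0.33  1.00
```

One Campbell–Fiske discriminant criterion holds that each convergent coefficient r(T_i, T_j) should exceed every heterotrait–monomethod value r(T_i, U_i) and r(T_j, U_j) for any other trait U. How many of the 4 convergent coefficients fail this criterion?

Convergent coefficients and their comparison sets:
TA (methods 1·2): 0.67 vs {0.28, 0.13, 0.25, 0.28, 0.50, 0.44} → pass.
TB (methods 1·2): 0.36 vs {0.28, 0.13, 0.51, 0.16, 0.22, 0.12} → fail.
TC (methods 1·2): 0.62 vs {0.25, 0.28, 0.51, 0.16, 0.24, 0.33} → pass.
TD (methods 1·2): 0.26 vs {0.50, 0.44, 0.22, 0.12, 0.24, 0.33} → fail.
2 of 4 fail.

2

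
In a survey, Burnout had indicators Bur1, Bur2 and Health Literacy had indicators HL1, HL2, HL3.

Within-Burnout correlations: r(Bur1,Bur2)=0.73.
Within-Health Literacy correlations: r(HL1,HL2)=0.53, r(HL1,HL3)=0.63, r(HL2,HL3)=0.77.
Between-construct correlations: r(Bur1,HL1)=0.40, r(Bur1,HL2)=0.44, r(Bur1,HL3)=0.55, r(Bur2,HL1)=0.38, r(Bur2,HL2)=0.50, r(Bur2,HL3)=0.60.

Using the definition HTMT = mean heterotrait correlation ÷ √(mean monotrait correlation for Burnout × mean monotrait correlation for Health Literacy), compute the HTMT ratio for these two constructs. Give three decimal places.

0.698

Between-construct mean = 2.87/6 = 0.4783.
Mean within-Bur = 0.73/1 = 0.7300; mean within-HL = 1.93/3 = 0.6433.
Geometric mean = √(0.7300 × 0.6433) = 0.6853.
HTMT = 0.4783 / 0.6853 = 0.698.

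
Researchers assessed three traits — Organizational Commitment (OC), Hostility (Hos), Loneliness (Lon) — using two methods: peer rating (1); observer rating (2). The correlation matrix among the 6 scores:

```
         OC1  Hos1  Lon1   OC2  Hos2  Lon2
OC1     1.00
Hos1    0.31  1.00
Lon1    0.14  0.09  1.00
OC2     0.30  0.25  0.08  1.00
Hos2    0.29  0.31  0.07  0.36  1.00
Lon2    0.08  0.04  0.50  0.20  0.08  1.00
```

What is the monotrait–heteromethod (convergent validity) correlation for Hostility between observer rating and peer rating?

Same trait (Hos), different methods: r(Hos2, Hos1) = 0.31.

0.31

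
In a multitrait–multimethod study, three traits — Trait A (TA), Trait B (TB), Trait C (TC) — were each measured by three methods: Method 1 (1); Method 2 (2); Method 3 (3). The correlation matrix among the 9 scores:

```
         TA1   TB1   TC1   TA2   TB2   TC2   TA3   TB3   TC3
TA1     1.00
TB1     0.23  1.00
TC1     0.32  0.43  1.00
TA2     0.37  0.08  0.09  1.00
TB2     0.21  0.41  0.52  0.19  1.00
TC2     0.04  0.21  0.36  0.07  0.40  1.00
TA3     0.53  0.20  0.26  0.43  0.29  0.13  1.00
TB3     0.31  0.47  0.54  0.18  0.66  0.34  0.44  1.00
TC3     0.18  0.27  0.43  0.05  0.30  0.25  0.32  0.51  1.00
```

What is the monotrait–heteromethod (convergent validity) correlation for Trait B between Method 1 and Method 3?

Same trait (TB), different methods: r(TB1, TB3) = 0.47.

0.47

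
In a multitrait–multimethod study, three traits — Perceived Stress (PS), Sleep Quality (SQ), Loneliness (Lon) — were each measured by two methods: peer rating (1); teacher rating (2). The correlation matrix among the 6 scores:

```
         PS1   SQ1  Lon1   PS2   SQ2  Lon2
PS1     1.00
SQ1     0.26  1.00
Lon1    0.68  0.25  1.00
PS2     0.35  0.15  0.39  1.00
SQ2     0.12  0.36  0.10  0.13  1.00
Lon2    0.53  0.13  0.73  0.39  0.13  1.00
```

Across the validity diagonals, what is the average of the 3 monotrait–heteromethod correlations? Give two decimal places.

Convergent values: 0.35, 0.36, 0.73; mean = 1.44/3 = 0.48.

0.48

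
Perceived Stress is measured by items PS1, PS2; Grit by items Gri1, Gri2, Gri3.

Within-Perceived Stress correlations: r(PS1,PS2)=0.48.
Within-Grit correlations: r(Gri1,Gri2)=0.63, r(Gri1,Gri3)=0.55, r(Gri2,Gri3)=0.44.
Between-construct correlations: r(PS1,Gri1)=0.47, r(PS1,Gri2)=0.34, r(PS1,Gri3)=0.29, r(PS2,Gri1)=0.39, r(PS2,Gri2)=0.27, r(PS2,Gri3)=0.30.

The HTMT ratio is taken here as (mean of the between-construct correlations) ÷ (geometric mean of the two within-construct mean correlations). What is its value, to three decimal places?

Between-construct mean = 2.06/6 = 0.3433.
Mean within-PS = 0.48/1 = 0.4800; mean within-Gri = 1.62/3 = 0.5400.
Geometric mean = √(0.4800 × 0.5400) = 0.5091.
HTMT = 0.3433 / 0.5091 = 0.674.

0.674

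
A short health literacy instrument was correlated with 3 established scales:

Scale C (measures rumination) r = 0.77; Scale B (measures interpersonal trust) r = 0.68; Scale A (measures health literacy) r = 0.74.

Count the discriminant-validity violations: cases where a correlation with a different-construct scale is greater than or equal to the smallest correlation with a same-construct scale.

Convergent (same construct = health literacy): Scale A.
Smallest convergent = 0.74. Discriminant values: 0.77, 0.68; count ≥ 0.74 → 1.

1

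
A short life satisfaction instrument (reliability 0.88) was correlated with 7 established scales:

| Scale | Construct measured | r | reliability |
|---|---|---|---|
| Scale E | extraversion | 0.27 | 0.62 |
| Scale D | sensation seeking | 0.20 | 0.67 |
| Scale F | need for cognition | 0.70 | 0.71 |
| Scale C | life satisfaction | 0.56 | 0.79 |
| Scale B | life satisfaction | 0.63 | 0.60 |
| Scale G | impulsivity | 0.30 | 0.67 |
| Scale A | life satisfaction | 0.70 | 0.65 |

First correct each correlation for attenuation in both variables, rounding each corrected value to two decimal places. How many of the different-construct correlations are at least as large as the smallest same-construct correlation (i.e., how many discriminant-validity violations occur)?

Disattenuated r (r / √(r_scale · r_new)):
  Scale E (disc): 0.27 / √(0.62·0.88) = 0.37
  Scale D (disc): 0.20 / √(0.67·0.88) = 0.26
  Scale F (disc): 0.70 / √(0.71·0.88) = 0.89
  Scale C (conv): 0.56 / √(0.79·0.88) = 0.67
  Scale B (conv): 0.63 / √(0.60·0.88) = 0.87
  Scale G (disc): 0.30 / √(0.67·0.88) = 0.39
  Scale A (conv): 0.70 / √(0.65·0.88) = 0.93
Smallest convergent = 0.67. Discriminant values: 0.37, 0.26, 0.89, 0.39; count ≥ 0.67 → 1.

1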